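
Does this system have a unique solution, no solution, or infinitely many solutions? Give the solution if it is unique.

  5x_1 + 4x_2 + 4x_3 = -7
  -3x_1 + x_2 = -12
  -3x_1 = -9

Row-reduce the augmented matrix:
R1 ← R1 / (5).
R2 ← R2 + 3·R1.
R3 ← R3 + 3·R1.
R2 ← R2 / (17/5).
R1 ← R1 − 4/5·R2.
R3 ← R3 − 12/5·R2.
R3 ← R3 / (12/17).
R1 ← R1 − 4/17·R3.
R2 ← R2 − 12/17·R3.
Reading off the reduced rows gives x_1 = 3, x_2 = -3, x_3 = -5/2.

x_1 = 3, x_2 = -3, x_3 = -5/2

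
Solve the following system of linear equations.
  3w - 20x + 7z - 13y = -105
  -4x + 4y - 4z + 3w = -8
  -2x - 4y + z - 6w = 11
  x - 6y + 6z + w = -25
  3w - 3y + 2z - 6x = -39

no solution

Row-reduce:
R1 ← R1 / (-20).
R2 ← R2 + 4·R1.
R3 ← R3 + 2·R1.
R4 ← R4 − 1·R1.
R5 ← R5 + 6·R1.
R2 ← R2 / (33/5).
R1 ← R1 − 13/20·R2.
R3 ← R3 + 27/10·R2.
R4 ← R4 + 133/20·R2.
R5 ← R5 − 9/10·R2.
R3 ← R3 / (-21/11).
R1 ← R1 − 2/11·R3.
R2 ← R2 + 9/11·R3.
R4 ← R4 − 10/11·R3.
R5 ← R5 − 7/11·R3.
R4 ← R4 / (29/28).
R1 ← R1 + 25/28·R4.
R2 ← R2 − 37/14·R4.
R3 ← R3 − 39/14·R4.
Row 5 reduces to 0 = -1/3, a contradiction. The system is inconsistent.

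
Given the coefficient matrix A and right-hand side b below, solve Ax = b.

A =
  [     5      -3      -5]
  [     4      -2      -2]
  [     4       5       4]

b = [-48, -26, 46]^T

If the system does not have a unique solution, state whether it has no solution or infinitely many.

x_1 = -1, x_2 = 6, x_3 = 5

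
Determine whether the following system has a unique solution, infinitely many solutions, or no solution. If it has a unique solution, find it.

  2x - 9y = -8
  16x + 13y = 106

Row-reduce the augmented matrix:
R1 ← R1 / (2).
R2 ← R2 − 16·R1.
R2 ← R2 / (85).
R1 ← R1 + 9/2·R2.
Reading off the reduced rows gives x = 5, y = 2.

x = 5, y = 2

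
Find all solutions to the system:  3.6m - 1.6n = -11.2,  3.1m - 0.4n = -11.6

m = -4, n = -2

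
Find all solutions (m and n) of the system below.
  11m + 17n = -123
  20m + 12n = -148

m = -5, n = -4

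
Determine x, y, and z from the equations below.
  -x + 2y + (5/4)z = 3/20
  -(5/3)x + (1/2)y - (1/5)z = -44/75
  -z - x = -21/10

x = -1/2, y = -9/5, z = 13/5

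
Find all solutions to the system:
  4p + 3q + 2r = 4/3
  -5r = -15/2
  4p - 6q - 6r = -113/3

p = -8/3, q = 3, r = 3/2

Row-reduce the augmented matrix:
R1 ← R1 / (4).
R3 ← R3 − 4·R1.
Swap R2 and R3.
R2 ← R2 / (-9).
R1 ← R1 − 3/4·R2.
R3 ← R3 / (-5).
R1 ← R1 + 1/6·R3.
R2 ← R2 − 8/9·R3.
Reading off the reduced rows gives p = -8/3, q = 3, r = 3/2.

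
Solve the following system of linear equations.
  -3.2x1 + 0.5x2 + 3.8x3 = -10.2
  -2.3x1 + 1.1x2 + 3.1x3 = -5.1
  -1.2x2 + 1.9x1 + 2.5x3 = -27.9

Row-reduce the augmented matrix:
R1 ← R1 / (-16/5).
R2 ← R2 + 23/10·R1.
R3 ← R3 − 19/10·R1.
R2 ← R2 / (237/320).
R1 ← R1 + 5/32·R2.
R3 ← R3 + 289/320·R2.
R3 ← R3 / (6169/1185).
R1 ← R1 + 263/237·R3.
R2 ← R2 − 118/237·R3.
Reading off the reduced rows gives x1 = -3, x2 = 6, x3 = -6.

x1 = -3, x2 = 6, x3 = -6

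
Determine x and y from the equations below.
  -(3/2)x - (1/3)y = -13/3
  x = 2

x = 2, y = 4

Row-reduce the augmented matrix:
R1 ← R1 / (-3/2).
R2 ← R2 − 1·R1.
R2 ← R2 / (-2/9).
R1 ← R1 − 2/9·R2.
Reading off the reduced rows gives x = 2, y = 4.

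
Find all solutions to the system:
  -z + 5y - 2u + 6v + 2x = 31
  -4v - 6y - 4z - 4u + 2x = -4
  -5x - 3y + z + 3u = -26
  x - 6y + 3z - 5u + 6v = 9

infinitely many solutions

Row-reduce:
R1 ← R1 / (2).
R2 ← R2 − 2·R1.
R3 ← R3 + 5·R1.
R4 ← R4 − 1·R1.
R2 ← R2 / (-11).
R1 ← R1 − 5/2·R2.
R3 ← R3 − 19/2·R2.
R4 ← R4 + 17/2·R2.
R3 ← R3 / (-45/11).
R1 ← R1 + 13/11·R3.
R2 ← R2 − 3/11·R3.
R4 ← R4 − 64/11·R3.
R4 ← R4 / (-349/45).
R1 ← R1 + 17/45·R4.
R2 ← R2 + 1/15·R4.
R3 ← R3 − 41/45·R4.
Rank is 4 with 5 unknowns, leaving v free.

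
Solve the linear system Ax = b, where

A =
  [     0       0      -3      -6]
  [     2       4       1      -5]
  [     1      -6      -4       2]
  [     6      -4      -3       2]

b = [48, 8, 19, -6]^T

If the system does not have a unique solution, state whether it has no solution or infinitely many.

x_1 = -3, x_2 = -3, x_3 = -4, x_4 = -6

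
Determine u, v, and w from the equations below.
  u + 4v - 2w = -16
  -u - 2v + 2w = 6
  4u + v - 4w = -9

u = -6, v = -5, w = -5

Row-reduce the augmented matrix:
R2 ← R2 + 1·R1.
R3 ← R3 − 4·R1.
R2 ← R2 / (2).
R1 ← R1 − 4·R2.
R3 ← R3 + 15·R2.
R3 ← R3 / (4).
R1 ← R1 + 2·R3.
Reading off the reduced rows gives u = -6, v = -5, w = -5.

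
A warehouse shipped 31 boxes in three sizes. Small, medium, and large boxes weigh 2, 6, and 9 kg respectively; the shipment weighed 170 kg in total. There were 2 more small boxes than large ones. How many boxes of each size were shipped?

Let s = small boxes, m = medium boxes, l = large boxes.
  s + m + l = 31
  6m + 2s + 9l = 170
  s - l = 2
Row-reduce the augmented matrix:
R2 ← R2 − 2·R1.
R3 ← R3 − 1·R1.
R2 ← R2 / (4).
R1 ← R1 − 1·R2.
R3 ← R3 + 1·R2.
R3 ← R3 / (-1/4).
R1 ← R1 + 3/4·R3.
R2 ← R2 − 7/4·R3.
Reading off the reduced rows gives s = 10, m = 13, l = 8.

small boxes: 10, medium boxes: 13, large boxes: 8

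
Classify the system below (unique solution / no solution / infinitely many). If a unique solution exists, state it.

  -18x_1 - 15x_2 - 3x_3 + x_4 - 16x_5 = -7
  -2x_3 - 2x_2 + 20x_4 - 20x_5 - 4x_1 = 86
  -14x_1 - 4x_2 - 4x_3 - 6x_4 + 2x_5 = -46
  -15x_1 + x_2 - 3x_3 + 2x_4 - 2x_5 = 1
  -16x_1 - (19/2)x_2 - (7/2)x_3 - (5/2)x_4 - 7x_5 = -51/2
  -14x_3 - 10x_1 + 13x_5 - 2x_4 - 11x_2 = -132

no solution

Row-reduce:
R1 ← R1 / (-18).
R2 ← R2 + 4·R1.
R3 ← R3 + 14·R1.
R4 ← R4 + 15·R1.
R5 ← R5 + 16·R1.
R6 ← R6 + 10·R1.
R2 ← R2 / (4/3).
R1 ← R1 − 5/6·R2.
R3 ← R3 − 23/3·R2.
R4 ← R4 − 27/2·R2.
R5 ← R5 − 23/6·R2.
R6 ← R6 + 8/3·R2.
R3 ← R3 / (6).
R1 ← R1 − 1·R3.
R2 ← R2 + 1·R3.
R4 ← R4 − 13·R3.
R5 ← R5 − 3·R3.
R6 ← R6 + 15·R3.
R4 ← R4 / (62).
R1 ← R1 − 23/3·R4.
R2 ← R2 + 21/4·R4.
R3 ← R3 + 241/12·R4.
R6 ← R6 + 1057/4·R4.
Swap R5 and R6.
R5 ← R5 / (9581/744).
R1 ← R1 − 119/558·R5.
R2 ← R2 − 665/744·R5.
R3 ← R3 + 1627/2232·R5.
R4 ← R4 + 175/186·R5.
Row 6 reduces to 0 = 1, a contradiction. The system is inconsistent.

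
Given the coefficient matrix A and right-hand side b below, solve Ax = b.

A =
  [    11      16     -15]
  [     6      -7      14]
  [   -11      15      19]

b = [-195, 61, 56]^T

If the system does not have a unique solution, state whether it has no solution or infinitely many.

Row-reduce the augmented matrix:
R1 ← R1 / (11).
R2 ← R2 − 6·R1.
R3 ← R3 + 11·R1.
R2 ← R2 / (-173/11).
R1 ← R1 − 16/11·R2.
R3 ← R3 − 31·R2.
R3 ← R3 / (8256/173).
R1 ← R1 − 119/173·R3.
R2 ← R2 + 244/173·R3.
Reading off the reduced rows gives x_1 = -5, x_2 = -5, x_3 = 4.

x_1 = -5, x_2 = -5, x_3 = 4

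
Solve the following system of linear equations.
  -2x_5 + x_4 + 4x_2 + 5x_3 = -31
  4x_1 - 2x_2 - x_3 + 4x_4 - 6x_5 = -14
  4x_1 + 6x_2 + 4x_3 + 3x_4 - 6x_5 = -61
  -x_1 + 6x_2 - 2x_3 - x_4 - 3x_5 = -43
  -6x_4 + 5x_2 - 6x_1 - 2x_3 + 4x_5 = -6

Row-reduce the augmented matrix:
Swap R1 and R2.
R1 ← R1 / (4).
R3 ← R3 − 4·R1.
R4 ← R4 + 1·R1.
R5 ← R5 + 6·R1.
R2 ← R2 / (4).
R1 ← R1 + 1/2·R2.
R3 ← R3 − 8·R2.
R4 ← R4 − 11/2·R2.
R5 ← R5 − 2·R2.
R3 ← R3 / (-5).
R1 ← R1 − 3/8·R3.
R2 ← R2 − 5/4·R3.
R4 ← R4 + 73/8·R3.
R5 ← R5 + 6·R3.
R4 ← R4 / (41/10).
R1 ← R1 − 9/10·R4.
R2 ← R2 + 1/2·R4.
R3 ← R3 − 3/5·R4.
R5 ← R5 − 31/10·R4.
R5 ← R5 / (-321/164).
R1 ← R1 − 22/41·R5.
R2 ← R2 + 99/164·R5.
R3 ← R3 − 43/82·R5.
R4 ← R4 + 181/82·R5.
Reading off the reduced rows gives x_1 = -1, x_2 = -6, x_3 = 0, x_4 = -1, x_5 = 3.

x_1 = -1, x_2 = -6, x_3 = 0, x_4 = -1, x_5 = 3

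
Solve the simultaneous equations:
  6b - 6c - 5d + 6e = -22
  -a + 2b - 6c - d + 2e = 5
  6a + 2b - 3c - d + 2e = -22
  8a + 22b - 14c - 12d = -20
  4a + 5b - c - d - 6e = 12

infinitely many solutions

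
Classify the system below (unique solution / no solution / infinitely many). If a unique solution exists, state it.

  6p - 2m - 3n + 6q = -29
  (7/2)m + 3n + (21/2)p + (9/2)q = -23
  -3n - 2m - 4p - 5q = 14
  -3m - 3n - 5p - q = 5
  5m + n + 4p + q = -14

no solution

Row-reduce:
R1 ← R1 / (-2).
R2 ← R2 − 7/2·R1.
R3 ← R3 + 2·R1.
R4 ← R4 + 3·R1.
R5 ← R5 − 5·R1.
R2 ← R2 / (-9/4).
R1 ← R1 − 3/2·R2.
R4 ← R4 − 3/2·R2.
R5 ← R5 + 13/2·R2.
R3 ← R3 / (-10).
R1 ← R1 − 11·R3.
R2 ← R2 + 28/3·R3.
R5 ← R5 + 125/3·R3.
Swap R4 and R5.
R4 ← R4 / (37/2).
R1 ← R1 + 51/10·R4.
R2 ← R2 − 18/5·R4.
R3 ← R3 − 11/10·R4.
Row 5 reduces to 0 = -2/3, a contradiction. The system is inconsistent.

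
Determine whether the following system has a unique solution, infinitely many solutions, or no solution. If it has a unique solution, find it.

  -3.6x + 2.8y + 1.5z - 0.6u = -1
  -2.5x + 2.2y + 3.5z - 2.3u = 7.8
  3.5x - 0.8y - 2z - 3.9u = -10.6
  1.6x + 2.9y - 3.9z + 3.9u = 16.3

x = 6, y = 5, z = 6, u = 4

Row-reduce the augmented matrix:
R1 ← R1 / (-18/5).
R2 ← R2 + 5/2·R1.
R3 ← R3 − 7/2·R1.
R4 ← R4 − 8/5·R1.
R2 ← R2 / (23/90).
R1 ← R1 + 7/9·R2.
R3 ← R3 − 173/90·R2.
R4 ← R4 − 373/90·R2.
R3 ← R3 / (-1751/92).
R1 ← R1 − 325/46·R3.
R2 ← R2 − 885/92·R3.
R4 ← R4 + 39653/920·R3.
R4 ← R4 / (31541/2575).
R1 ← R1 + 203/103·R4.
R2 ← R2 + 255/103·R4.
R3 ← R3 + 262/515·R4.
Reading off the reduced rows gives x = 6, y = 5, z = 6, u = 4.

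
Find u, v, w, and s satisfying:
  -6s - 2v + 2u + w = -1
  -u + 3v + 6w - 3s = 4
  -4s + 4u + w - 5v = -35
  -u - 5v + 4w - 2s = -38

Row-reduce the augmented matrix:
R1 ← R1 / (2).
R2 ← R2 + 1·R1.
R3 ← R3 − 4·R1.
R4 ← R4 + 1·R1.
R2 ← R2 / (2).
R1 ← R1 + 1·R2.
R3 ← R3 + 1·R2.
R4 ← R4 + 6·R2.
R3 ← R3 / (9/4).
R1 ← R1 − 15/4·R3.
R2 ← R2 − 13/4·R3.
R4 ← R4 − 24·R3.
R4 ← R4 / (-229/3).
R1 ← R1 + 43/3·R4.
R2 ← R2 + 92/9·R4.
R3 ← R3 − 20/9·R4.
Reading off the reduced rows gives u = -4, v = 6, w = -5, s = -4.

u = -4, v = 6, w = -5, s = -4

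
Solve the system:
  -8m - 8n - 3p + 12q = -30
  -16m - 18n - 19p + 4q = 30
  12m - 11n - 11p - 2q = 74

infinitely many solutions

Row-reduce:
R1 ← R1 / (-8).
R2 ← R2 + 16·R1.
R3 ← R3 − 12·R1.
R2 ← R2 / (-2).
R1 ← R1 − 1·R2.
R3 ← R3 + 23·R2.
R3 ← R3 / (134).
R1 ← R1 + 49/8·R3.
R2 ← R2 − 13/2·R3.
Rank is 3 with 4 unknowns, leaving q free.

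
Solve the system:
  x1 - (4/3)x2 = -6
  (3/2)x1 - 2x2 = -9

Row-reduce:
R2 ← R2 − 3/2·R1.
Rank is 1 with 2 unknowns, leaving x2 free.

infinitely many solutions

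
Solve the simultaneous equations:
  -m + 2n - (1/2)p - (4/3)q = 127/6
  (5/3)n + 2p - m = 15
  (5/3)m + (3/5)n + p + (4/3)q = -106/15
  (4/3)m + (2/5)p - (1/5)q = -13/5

Row-reduce the augmented matrix:
R1 ← R1 / (-1).
R2 ← R2 + 1·R1.
R3 ← R3 − 5/3·R1.
R4 ← R4 − 4/3·R1.
R2 ← R2 / (-1/3).
R1 ← R1 + 2·R2.
R3 ← R3 − 59/15·R2.
R4 ← R4 − 8/3·R2.
R3 ← R3 / (89/3).
R1 ← R1 + 29/2·R3.
R2 ← R2 + 15/2·R3.
R4 ← R4 − 296/15·R3.
R4 ← R4 / (-2637/2225).
R1 ← R1 − 262/445·R4.
R2 ← R2 + 22/89·R4.
R3 ← R3 − 668/1335·R4.
Reading off the reduced rows gives m = -3, n = 6, p = 1, q = -5.

m = -3, n = 6, p = 1, q = -5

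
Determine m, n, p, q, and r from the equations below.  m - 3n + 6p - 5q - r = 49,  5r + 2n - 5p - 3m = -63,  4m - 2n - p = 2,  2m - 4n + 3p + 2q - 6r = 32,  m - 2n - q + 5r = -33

m = 5, n = 6, p = 6, q = -4, r = -6

Row-reduce the augmented matrix:
R2 ← R2 + 3·R1.
R3 ← R3 − 4·R1.
R4 ← R4 − 2·R1.
R5 ← R5 − 1·R1.
R2 ← R2 / (-7).
R1 ← R1 + 3·R2.
R3 ← R3 − 10·R2.
R4 ← R4 − 2·R2.
R5 ← R5 − 1·R2.
R3 ← R3 / (-45/7).
R1 ← R1 − 3/7·R3.
R2 ← R2 + 13/7·R3.
R4 ← R4 + 37/7·R3.
R5 ← R5 + 29/7·R3.
R4 ← R4 / (80/9).
R1 ← R1 − 4/3·R4.
R2 ← R2 − 23/9·R4.
R3 ← R3 − 2/9·R4.
R5 ← R5 − 25/9·R4.
R5 ← R5 / (47/10).
R1 ← R1 + 1/25·R5.
R2 ← R2 − 17/50·R5.
R3 ← R3 + 21/25·R5.
R4 ← R4 + 51/50·R5.
Reading off the reduced rows gives m = 5, n = 6, p = 6, q = -4, r = -6.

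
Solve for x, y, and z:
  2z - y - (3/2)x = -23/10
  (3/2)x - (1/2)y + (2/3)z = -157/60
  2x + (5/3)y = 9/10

x = -4/5, y = 3/2, z = -1

Row-reduce the augmented matrix:
R1 ← R1 / (-3/2).
R2 ← R2 − 3/2·R1.
R3 ← R3 − 2·R1.
R2 ← R2 / (-3/2).
R1 ← R1 − 2/3·R2.
R3 ← R3 − 1/3·R2.
R3 ← R3 / (88/27).
R1 ← R1 + 4/27·R3.
R2 ← R2 + 16/9·R3.
Reading off the reduced rows gives x = -4/5, y = 3/2, z = -1.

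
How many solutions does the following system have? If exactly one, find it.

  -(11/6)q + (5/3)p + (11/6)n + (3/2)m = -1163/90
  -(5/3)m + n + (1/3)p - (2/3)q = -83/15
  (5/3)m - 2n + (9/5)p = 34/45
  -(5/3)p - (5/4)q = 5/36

Row-reduce the augmented matrix:
R1 ← R1 / (3/2).
R2 ← R2 + 5/3·R1.
R3 ← R3 − 5/3·R1.
R2 ← R2 / (82/27).
R1 ← R1 − 11/9·R2.
R3 ← R3 + 109/27·R2.
R3 ← R3 / (3509/1230).
R1 ← R1 − 19/82·R3.
R2 ← R2 − 59/82·R3.
R4 ← R4 + 5/3·R3.
R4 ← R4 / (-90935/42108).
R1 ← R1 + 27/3509·R4.
R2 ← R2 + 1746/3509·R4.
R3 ← R3 + 1915/3509·R4.
Reading off the reduced rows gives m = 1/3, n = -11/5, p = -7/3, q = 3.

m = 1/3, n = -11/5, p = -7/3, q = 3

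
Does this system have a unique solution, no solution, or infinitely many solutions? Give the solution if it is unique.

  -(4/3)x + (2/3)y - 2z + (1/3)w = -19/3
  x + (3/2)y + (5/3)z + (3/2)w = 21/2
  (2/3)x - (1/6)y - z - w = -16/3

infinitely many solutions

Row-reduce:
R1 ← R1 / (-4/3).
R2 ← R2 − 1·R1.
R3 ← R3 − 2/3·R1.
R2 ← R2 / (2).
R1 ← R1 + 1/2·R2.
R3 ← R3 − 1/6·R2.
R3 ← R3 / (-145/72).
R1 ← R1 − 37/24·R3.
R2 ← R2 − 1/12·R3.
Rank is 3 with 4 unknowns, leaving w free.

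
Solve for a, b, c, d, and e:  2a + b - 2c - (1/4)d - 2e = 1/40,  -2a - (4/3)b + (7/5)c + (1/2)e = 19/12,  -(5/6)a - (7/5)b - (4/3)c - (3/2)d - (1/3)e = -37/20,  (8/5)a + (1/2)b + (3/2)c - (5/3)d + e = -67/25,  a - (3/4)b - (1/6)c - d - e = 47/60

a = 1/5, b = -1, c = 1, d = 3/2, e = -3/2

Row-reduce the augmented matrix:
R1 ← R1 / (2).
R2 ← R2 + 2·R1.
R3 ← R3 + 5/6·R1.
R4 ← R4 − 8/5·R1.
R5 ← R5 − 1·R1.
R2 ← R2 / (-1/3).
R1 ← R1 − 1/2·R2.
R3 ← R3 + 59/60·R2.
R4 ← R4 + 3/10·R2.
R5 ← R5 + 5/4·R2.
R3 ← R3 / (-119/300).
R1 ← R1 + 19/10·R3.
R2 ← R2 − 9/5·R3.
R4 ← R4 − 91/25·R3.
R5 ← R5 − 37/12·R3.
R4 ← R4 / (-18757/2040).
R1 ← R1 − 869/238·R4.
R2 ← R2 + 1515/476·R4.
R3 ← R3 − 260/119·R4.
R5 ← R5 + 38123/5712·R4.
R5 ← R5 / (20108587/3151176).
R1 ← R1 + 710985/131299·R5.
R2 ← R2 − 1987425/262598·R5.
R3 ← R3 + 44815/262598·R5.
R4 ← R4 + 69054/18757·R5.
Reading off the reduced rows gives a = 1/5, b = -1, c = 1, d = 3/2, e = -3/2.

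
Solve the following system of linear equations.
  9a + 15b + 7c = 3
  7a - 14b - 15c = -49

infinitely many solutions

Row-reduce:
R1 ← R1 / (9).
R2 ← R2 − 7·R1.
R2 ← R2 / (-77/3).
R1 ← R1 − 5/3·R2.
Rank is 2 with 3 unknowns, leaving c free.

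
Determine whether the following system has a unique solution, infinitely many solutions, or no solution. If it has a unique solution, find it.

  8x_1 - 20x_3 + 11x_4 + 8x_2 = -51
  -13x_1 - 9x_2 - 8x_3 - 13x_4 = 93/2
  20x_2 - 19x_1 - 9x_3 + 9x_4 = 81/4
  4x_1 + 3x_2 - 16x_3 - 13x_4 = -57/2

x_1 = -3, x_2 = -3/2, x_3 = 3/4, x_4 = 0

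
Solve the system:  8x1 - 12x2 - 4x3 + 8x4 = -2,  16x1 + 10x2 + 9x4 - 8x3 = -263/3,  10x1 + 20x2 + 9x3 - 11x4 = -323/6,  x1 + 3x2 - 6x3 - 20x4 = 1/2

x1 = -5/2, x2 = -8/3, x3 = 3/2, x4 = -1

Row-reduce the augmented matrix:
R1 ← R1 / (8).
R2 ← R2 − 16·R1.
R3 ← R3 − 10·R1.
R4 ← R4 − 1·R1.
R2 ← R2 / (34).
R1 ← R1 + 3/2·R2.
R3 ← R3 − 35·R2.
R4 ← R4 − 9/2·R2.
R3 ← R3 / (14).
R1 ← R1 + 1/2·R3.
R4 ← R4 + 11/2·R3.
R4 ← R4 / (-3467/136).
R1 ← R1 − 27/136·R4.
R2 ← R2 + 7/34·R4.
R3 ← R3 + 67/68·R4.
Reading off the reduced rows gives x1 = -5/2, x2 = -8/3, x3 = 3/2, x4 = -1.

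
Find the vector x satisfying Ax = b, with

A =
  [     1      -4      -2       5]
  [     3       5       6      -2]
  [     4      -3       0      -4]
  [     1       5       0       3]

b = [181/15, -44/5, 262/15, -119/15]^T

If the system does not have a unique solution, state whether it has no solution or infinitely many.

x_1 = 8/3, x_2 = -2, x_3 = -6/5, x_4 = -1/5

Row-reduce the augmented matrix:
R2 ← R2 − 3·R1.
R3 ← R3 − 4·R1.
R4 ← R4 − 1·R1.
R2 ← R2 / (17).
R1 ← R1 + 4·R2.
R3 ← R3 − 13·R2.
R4 ← R4 − 9·R2.
R3 ← R3 / (-20/17).
R1 ← R1 − 14/17·R3.
R2 ← R2 − 12/17·R3.
R4 ← R4 + 74/17·R3.
R4 ← R4 / (477/10).
R1 ← R1 + 67/10·R4.
R2 ← R2 + 38/5·R4.
R3 ← R3 − 187/20·R4.
Reading off the reduced rows gives x_1 = 8/3, x_2 = -2, x_3 = -6/5, x_4 = -1/5.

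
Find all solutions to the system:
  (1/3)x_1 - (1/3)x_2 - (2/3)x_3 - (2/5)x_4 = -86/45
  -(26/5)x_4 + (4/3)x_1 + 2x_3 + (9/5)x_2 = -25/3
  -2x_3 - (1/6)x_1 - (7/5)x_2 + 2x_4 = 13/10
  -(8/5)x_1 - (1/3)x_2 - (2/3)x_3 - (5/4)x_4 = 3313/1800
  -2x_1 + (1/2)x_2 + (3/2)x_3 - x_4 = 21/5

x_1 = -13/5, x_2 = 2, x_3 = -1/3, x_4 = 3/2

Row-reduce the augmented matrix:
R1 ← R1 / (1/3).
R2 ← R2 − 4/3·R1.
R3 ← R3 + 1/6·R1.
R4 ← R4 + 8/5·R1.
R5 ← R5 + 2·R1.
R2 ← R2 / (47/15).
R1 ← R1 + 1·R2.
R3 ← R3 + 47/30·R2.
R4 ← R4 + 29/15·R2.
R5 ← R5 + 3/2·R2.
Swap R3 and R4.
R3 ← R3 / (-232/235).
R1 ← R1 + 24/47·R3.
R2 ← R2 − 70/47·R3.
R5 ← R5 + 25/94·R3.
Swap R4 and R5.
R4 ← R4 / (-34067/9280).
R1 ← R1 − 51/116·R4.
R2 ← R2 + 4307/464·R4.
R3 ← R3 − 25339/4640·R4.
R5 reduces to 0 = 0, so the extra equation is consistent.
Reading off the reduced rows gives x_1 = -13/5, x_2 = 2, x_3 = -1/3, x_4 = 3/2.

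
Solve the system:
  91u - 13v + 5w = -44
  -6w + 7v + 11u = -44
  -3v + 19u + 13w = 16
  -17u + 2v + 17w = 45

Row-reduce:
R1 ← R1 / (91).
R2 ← R2 − 11·R1.
R3 ← R3 − 19·R1.
R4 ← R4 + 17·R1.
R2 ← R2 / (60/7).
R1 ← R1 + 1/7·R2.
R3 ← R3 + 2/7·R2.
R4 ← R4 + 3/7·R2.
R3 ← R3 / (4577/390).
R1 ← R1 + 43/780·R3.
R2 ← R2 + 601/780·R3.
R4 ← R4 − 4577/260·R3.
Row 4 reduces to 0 = -1, a contradiction. The system is inconsistent.

no solution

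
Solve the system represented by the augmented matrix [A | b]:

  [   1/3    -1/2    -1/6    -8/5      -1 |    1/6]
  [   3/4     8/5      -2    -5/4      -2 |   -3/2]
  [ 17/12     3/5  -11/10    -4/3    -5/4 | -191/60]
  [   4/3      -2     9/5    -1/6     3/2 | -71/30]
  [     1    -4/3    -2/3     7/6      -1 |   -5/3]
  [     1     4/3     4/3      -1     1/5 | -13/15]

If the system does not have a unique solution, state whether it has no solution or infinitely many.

no solution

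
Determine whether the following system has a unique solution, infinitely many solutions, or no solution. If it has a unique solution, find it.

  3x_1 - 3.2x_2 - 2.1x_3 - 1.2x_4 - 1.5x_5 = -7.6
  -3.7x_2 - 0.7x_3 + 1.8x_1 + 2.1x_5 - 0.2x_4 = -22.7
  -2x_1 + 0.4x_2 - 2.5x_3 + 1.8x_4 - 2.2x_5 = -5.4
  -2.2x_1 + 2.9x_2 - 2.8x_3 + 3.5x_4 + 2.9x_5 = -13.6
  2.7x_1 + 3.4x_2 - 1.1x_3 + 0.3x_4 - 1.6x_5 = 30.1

Row-reduce the augmented matrix:
R1 ← R1 / (3).
R2 ← R2 − 9/5·R1.
R3 ← R3 + 2·R1.
R4 ← R4 + 11/5·R1.
R5 ← R5 − 27/10·R1.
R2 ← R2 / (-89/50).
R1 ← R1 + 16/15·R2.
R3 ← R3 + 26/15·R2.
R4 ← R4 − 83/150·R2.
R5 ← R5 − 157/25·R2.
R3 ← R3 / (-11869/2670).
R1 ← R1 + 553/534·R3.
R2 ← R2 + 28/89·R3.
R4 ← R4 + 11123/2670·R3.
R5 ← R5 − 4923/1780·R3.
R4 ← R4 / (275247/118690).
R1 ← R1 + 9811/11869·R4.
R2 ← R2 + 3882/11869·R4.
R3 ← R3 + 1318/11869·R4.
R5 ← R5 − 208997/59345·R4.
R5 ← R5 / (-6975487/1100988).
R1 ← R1 − 1181945/550494·R5.
R2 ← R2 + 5294/91749·R5.
R3 ← R3 − 490648/275247·R5.
R4 ← R4 − 1005208/275247·R5.
Reading off the reduced rows gives x_1 = 4, x_2 = 5, x_3 = 4, x_4 = 1, x_5 = -4.

x_1 = 4, x_2 = 5, x_3 = 4, x_4 = 1, x_5 = -4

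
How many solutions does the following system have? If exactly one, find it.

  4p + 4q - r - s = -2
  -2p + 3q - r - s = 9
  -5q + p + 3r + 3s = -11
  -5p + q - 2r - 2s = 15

no solution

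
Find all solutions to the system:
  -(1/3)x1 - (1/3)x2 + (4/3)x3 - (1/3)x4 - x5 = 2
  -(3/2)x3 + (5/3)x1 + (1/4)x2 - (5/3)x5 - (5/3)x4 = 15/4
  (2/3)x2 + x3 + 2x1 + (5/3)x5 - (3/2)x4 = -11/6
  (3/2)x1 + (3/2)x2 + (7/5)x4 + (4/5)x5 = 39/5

infinitely many solutions

Row-reduce:
R1 ← R1 / (-1/3).
R2 ← R2 − 5/3·R1.
R3 ← R3 − 2·R1.
R4 ← R4 − 3/2·R1.
R2 ← R2 / (-17/12).
R1 ← R1 − 1·R2.
R3 ← R3 + 4/3·R2.
R3 ← R3 / (211/51).
R1 ← R1 + 6/17·R3.
R2 ← R2 + 62/17·R3.
R4 ← R4 − 6·R3.
R4 ← R4 / (899/2110).
R1 ← R1 + 292/211·R4.
R2 ← R2 − 429/211·R4.
R3 ← R3 + 37/422·R4.
Rank is 4 with 5 unknowns, leaving x5 free.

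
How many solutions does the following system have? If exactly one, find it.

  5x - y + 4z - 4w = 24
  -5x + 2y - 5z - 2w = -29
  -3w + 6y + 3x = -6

infinitely many solutions

Row-reduce:
R1 ← R1 / (5).
R2 ← R2 + 5·R1.
R3 ← R3 − 3·R1.
R1 ← R1 + 1/5·R2.
R3 ← R3 − 33/5·R2.
R3 ← R3 / (21/5).
R1 ← R1 − 3/5·R3.
R2 ← R2 + 1·R3.
Rank is 3 with 4 unknowns, leaving w free.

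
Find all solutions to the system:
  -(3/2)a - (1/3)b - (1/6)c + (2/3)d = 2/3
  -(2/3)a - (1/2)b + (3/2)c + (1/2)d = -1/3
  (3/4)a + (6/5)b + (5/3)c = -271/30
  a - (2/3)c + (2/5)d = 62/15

a = 2, b = -6, c = -2, d = 2

Row-reduce the augmented matrix:
R1 ← R1 / (-3/2).
R2 ← R2 + 2/3·R1.
R3 ← R3 − 3/4·R1.
R4 ← R4 − 1·R1.
R2 ← R2 / (-19/54).
R1 ← R1 − 2/9·R2.
R3 ← R3 − 31/30·R2.
R4 ← R4 + 2/9·R2.
R3 ← R3 / (1415/228).
R1 ← R1 − 21/19·R3.
R2 ← R2 + 85/19·R3.
R4 ← R4 + 101/57·R3.
R4 ← R4 / (6946/7075).
R1 ← R1 + 3408/7075·R4.
R2 ← R2 − 131/1415·R4.
R3 ← R3 − 1062/7075·R4.
Reading off the reduced rows gives a = 2, b = -6, c = -2, d = 2.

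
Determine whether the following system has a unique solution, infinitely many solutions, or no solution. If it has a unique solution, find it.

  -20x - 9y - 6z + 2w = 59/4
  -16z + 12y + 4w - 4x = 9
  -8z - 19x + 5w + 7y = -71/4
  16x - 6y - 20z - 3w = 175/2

x = 1, y = -9/4, z = -11/4, w = -1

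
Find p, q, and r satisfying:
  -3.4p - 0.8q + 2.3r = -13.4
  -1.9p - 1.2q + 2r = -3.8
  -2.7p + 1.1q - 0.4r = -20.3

p = 6, q = -3, r = 2

Row-reduce the augmented matrix:
R1 ← R1 / (-17/5).
R2 ← R2 + 19/10·R1.
R3 ← R3 + 27/10·R1.
R2 ← R2 / (-64/85).
R1 ← R1 − 4/17·R2.
R3 ← R3 − 59/34·R2.
R3 ← R3 / (-1483/2560).
R1 ← R1 + 29/64·R3.
R2 ← R2 + 243/256·R3.
Reading off the reduced rows gives p = 6, q = -3, r = 2.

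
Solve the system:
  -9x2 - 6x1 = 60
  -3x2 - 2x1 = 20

infinitely many solutions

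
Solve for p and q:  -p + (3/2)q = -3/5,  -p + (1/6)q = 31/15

p = -12/5, q = -2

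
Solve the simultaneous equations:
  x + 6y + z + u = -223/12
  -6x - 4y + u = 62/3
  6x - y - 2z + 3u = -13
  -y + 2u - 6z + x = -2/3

Row-reduce the augmented matrix:
R2 ← R2 + 6·R1.
R3 ← R3 − 6·R1.
R4 ← R4 − 1·R1.
R2 ← R2 / (32).
R1 ← R1 − 6·R2.
R3 ← R3 + 37·R2.
R4 ← R4 + 7·R2.
R3 ← R3 / (-17/16).
R1 ← R1 + 1/8·R3.
R2 ← R2 − 3/16·R3.
R4 ← R4 + 91/16·R3.
R4 ← R4 / (-841/34).
R1 ← R1 + 31/34·R4.
R2 ← R2 − 19/17·R4.
R3 ← R3 + 163/34·R4.
Reading off the reduced rows gives x = -2, y = -5/2, z = -1/4, u = -4/3.

x = -2, y = -5/2, z = -1/4, u = -4/3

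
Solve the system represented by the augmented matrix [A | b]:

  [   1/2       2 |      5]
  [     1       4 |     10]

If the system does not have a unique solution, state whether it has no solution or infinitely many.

Row-reduce:
R1 ← R1 / (1/2).
R2 ← R2 − 1·R1.
Rank is 1 with 2 unknowns, leaving x_2 free.

infinitely many solutions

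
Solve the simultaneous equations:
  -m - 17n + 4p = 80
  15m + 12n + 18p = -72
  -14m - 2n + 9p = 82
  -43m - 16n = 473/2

no solution

Row-reduce:
R1 ← R1 / (-1).
R2 ← R2 − 15·R1.
R3 ← R3 + 14·R1.
R4 ← R4 + 43·R1.
R2 ← R2 / (-243).
R1 ← R1 − 17·R2.
R3 ← R3 − 236·R2.
R4 ← R4 − 715·R2.
R3 ← R3 / (2329/81).
R1 ← R1 − 118/81·R3.
R2 ← R2 + 26/81·R3.
R4 ← R4 − 4658/81·R3.
Row 4 reduces to 0 = 1/2, a contradiction. The system is inconsistent.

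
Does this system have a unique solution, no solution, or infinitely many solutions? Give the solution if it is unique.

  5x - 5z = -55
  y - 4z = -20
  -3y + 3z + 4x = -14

x = -5, y = 4, z = 6

Row-reduce the augmented matrix:
R1 ← R1 / (5).
R3 ← R3 − 4·R1.
R3 ← R3 + 3·R2.
R3 ← R3 / (-5).
R1 ← R1 + 1·R3.
R2 ← R2 + 4·R3.
Reading off the reduced rows gives x = -5, y = 4, z = 6.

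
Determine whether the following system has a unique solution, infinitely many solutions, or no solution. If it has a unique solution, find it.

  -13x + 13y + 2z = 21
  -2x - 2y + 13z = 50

infinitely many solutions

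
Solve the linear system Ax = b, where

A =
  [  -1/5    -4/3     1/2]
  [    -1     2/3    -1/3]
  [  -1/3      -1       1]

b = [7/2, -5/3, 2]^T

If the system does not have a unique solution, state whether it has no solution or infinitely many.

x_1 = 0, x_2 = -3, x_3 = -1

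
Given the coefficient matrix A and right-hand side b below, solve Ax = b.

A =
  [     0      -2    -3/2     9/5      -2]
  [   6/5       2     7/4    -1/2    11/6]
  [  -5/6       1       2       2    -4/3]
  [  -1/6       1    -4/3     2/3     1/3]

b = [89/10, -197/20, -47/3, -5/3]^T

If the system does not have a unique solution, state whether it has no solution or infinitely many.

infinitely many solutions

Row-reduce:
Swap R1 and R2.
R1 ← R1 / (6/5).
R3 ← R3 + 5/6·R1.
R4 ← R4 + 1/6·R1.
R2 ← R2 / (-2).
R1 ← R1 − 5/3·R2.
R3 ← R3 − 43/18·R2.
R4 ← R4 − 23/18·R2.
R3 ← R3 / (205/144).
R1 ← R1 − 5/24·R3.
R2 ← R2 − 3/4·R3.
R4 ← R4 + 295/144·R3.
R4 ← R4 / (296/41).
R1 ← R1 − 108/205·R4.
R2 ← R2 + 2976/1025·R4.
R3 ← R3 − 2738/1025·R4.
Rank is 4 with 5 unknowns, leaving x_5 free.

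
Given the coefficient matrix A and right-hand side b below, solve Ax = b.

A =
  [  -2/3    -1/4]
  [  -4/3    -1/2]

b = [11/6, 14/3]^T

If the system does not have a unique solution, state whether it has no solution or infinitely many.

Row-reduce:
R1 ← R1 / (-2/3).
R2 ← R2 + 4/3·R1.
Row 2 reduces to 0 = 1, a contradiction. The system is inconsistent.

no solution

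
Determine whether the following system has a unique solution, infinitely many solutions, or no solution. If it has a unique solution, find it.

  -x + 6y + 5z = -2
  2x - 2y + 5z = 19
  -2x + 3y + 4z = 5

Row-reduce the augmented matrix:
R1 ← R1 / (-1).
R2 ← R2 − 2·R1.
R3 ← R3 + 2·R1.
R2 ← R2 / (10).
R1 ← R1 + 6·R2.
R3 ← R3 + 9·R2.
R3 ← R3 / (15/2).
R1 ← R1 − 4·R3.
R2 ← R2 − 3/2·R3.
Reading off the reduced rows gives x = -1, y = -3, z = 3.

x = -1, y = -3, z = 3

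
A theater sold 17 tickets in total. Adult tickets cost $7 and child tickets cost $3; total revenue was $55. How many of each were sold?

Let a = adult tickets, c = child tickets.
  a + c = 17
  7a + 3c = 55
Row-reduce the augmented matrix:
R2 ← R2 − 7·R1.
R2 ← R2 / (-4).
R1 ← R1 − 1·R2.
Reading off the reduced rows gives a = 1, c = 16.

adult tickets: 1, child tickets: 16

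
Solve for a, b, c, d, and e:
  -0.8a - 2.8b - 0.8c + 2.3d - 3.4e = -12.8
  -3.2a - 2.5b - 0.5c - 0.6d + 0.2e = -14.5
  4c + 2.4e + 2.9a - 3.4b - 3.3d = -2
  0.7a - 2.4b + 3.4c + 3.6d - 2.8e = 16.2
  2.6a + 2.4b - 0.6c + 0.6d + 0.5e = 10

a = 0, b = 4, c = 5, d = 4, e = 2

Row-reduce the augmented matrix:
R1 ← R1 / (-4/5).
R2 ← R2 + 16/5·R1.
R3 ← R3 − 29/10·R1.
R4 ← R4 − 7/10·R1.
R5 ← R5 − 13/5·R1.
R2 ← R2 / (87/10).
R1 ← R1 − 7/2·R2.
R3 ← R3 + 271/20·R2.
R4 ← R4 + 97/20·R2.
R5 ← R5 + 67/10·R2.
R3 ← R3 / (3077/580).
R1 ← R1 + 5/58·R3.
R2 ← R2 − 9/29·R3.
R4 ← R4 − 2439/580·R3.
R5 ← R5 + 65/58·R3.
R4 ← R4 / (380998/46155).
R1 ← R1 − 5547/6154·R4.
R2 ← R2 + 19505/36924·R4.
R3 ← R3 + 71171/36924·R4.
R5 ← R5 + 100449/61540·R4.
R5 ← R5 / (8286147/7619960).
R1 ← R1 + 245317/761996·R5.
R2 ← R2 − 678861/1523992·R5.
R3 ← R3 − 742663/1523992·R5.
R4 ← R4 + 334689/380998·R5.
Reading off the reduced rows gives a = 0, b = 4, c = 5, d = 4, e = 2.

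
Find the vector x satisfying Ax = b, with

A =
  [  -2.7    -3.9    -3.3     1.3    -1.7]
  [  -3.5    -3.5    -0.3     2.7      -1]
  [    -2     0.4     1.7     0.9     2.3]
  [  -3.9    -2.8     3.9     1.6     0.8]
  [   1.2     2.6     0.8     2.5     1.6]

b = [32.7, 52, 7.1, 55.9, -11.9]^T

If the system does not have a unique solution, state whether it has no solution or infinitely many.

Row-reduce the augmented matrix:
R1 ← R1 / (-27/10).
R2 ← R2 + 7/2·R1.
R3 ← R3 + 2·R1.
R4 ← R4 + 39/10·R1.
R5 ← R5 − 6/5·R1.
R2 ← R2 / (14/9).
R1 ← R1 − 13/9·R2.
R3 ← R3 − 148/45·R2.
R4 ← R4 − 17/6·R2.
R5 ← R5 − 13/15·R2.
R3 ← R3 / (-1493/350).
R1 ← R1 + 173/70·R3.
R2 ← R2 − 179/70·R3.
R4 ← R4 − 199/140·R3.
R5 ← R5 + 1009/350·R3.
R4 ← R4 / (-25639/8958).
R1 ← R1 + 646/4479·R4.
R2 ← R2 + 3008/4479·R4.
R3 ← R3 − 773/1493·R4.
R5 ← R5 − 179383/44790·R4.
R5 ← R5 / (7429459/5127800).
R1 ← R1 + 587823/512780·R5.
R2 ← R2 − 540001/512780·R5.
R3 ← R3 − 8037/512780·R5.
R4 ← R4 + 251017/512780·R5.
Reading off the reduced rows gives x_1 = -4, x_2 = -6, x_3 = 5, x_4 = 5, x_5 = -5.

x_1 = -4, x_2 = -6, x_3 = 5, x_4 = 5, x_5 = -5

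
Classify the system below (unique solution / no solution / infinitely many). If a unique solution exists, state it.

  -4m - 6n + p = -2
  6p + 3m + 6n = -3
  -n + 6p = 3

m = 5, n = -3, p = 0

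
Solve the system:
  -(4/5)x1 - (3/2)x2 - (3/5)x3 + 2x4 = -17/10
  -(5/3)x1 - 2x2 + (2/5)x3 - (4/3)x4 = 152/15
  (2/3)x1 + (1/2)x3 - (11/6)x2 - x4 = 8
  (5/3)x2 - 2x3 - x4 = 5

Row-reduce the augmented matrix:
R1 ← R1 / (-4/5).
R2 ← R2 + 5/3·R1.
R3 ← R3 − 2/3·R1.
R2 ← R2 / (9/8).
R1 ← R1 − 15/8·R2.
R3 ← R3 + 37/12·R2.
R4 ← R4 − 5/3·R2.
R3 ← R3 / (407/90).
R1 ← R1 + 2·R3.
R2 ← R2 − 22/15·R3.
R4 ← R4 + 40/9·R3.
R4 ← R4 / (-8561/1221).
R1 ← R1 − 120/407·R4.
R2 ← R2 + 8/37·R4.
R3 ← R3 + 3890/1221·R4.
Reading off the reduced rows gives x1 = 0, x2 = -3, x3 = -3, x4 = -4.

x1 = 0, x2 = -3, x3 = -3, x4 = -4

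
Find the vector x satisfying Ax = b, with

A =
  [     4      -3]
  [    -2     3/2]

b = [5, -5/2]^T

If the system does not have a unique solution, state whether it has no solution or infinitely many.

Row-reduce:
R1 ← R1 / (4).
R2 ← R2 + 2·R1.
Rank is 1 with 2 unknowns, leaving x_2 free.

infinitely many solutions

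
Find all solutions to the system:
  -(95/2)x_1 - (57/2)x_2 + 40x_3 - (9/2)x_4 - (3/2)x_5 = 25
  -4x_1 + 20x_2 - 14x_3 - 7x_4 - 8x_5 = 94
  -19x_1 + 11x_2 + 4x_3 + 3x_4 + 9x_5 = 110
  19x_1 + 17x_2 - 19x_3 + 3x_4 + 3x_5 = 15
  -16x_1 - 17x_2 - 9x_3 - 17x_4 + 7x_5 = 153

infinitely many solutions

Row-reduce:
R1 ← R1 / (-95/2).
R2 ← R2 + 4·R1.
R3 ← R3 + 19·R1.
R4 ← R4 − 19·R1.
R5 ← R5 + 16·R1.
R2 ← R2 / (112/5).
R1 ← R1 − 3/5·R2.
R3 ← R3 − 112/5·R2.
R4 ← R4 − 28/5·R2.
R5 ← R5 + 37/5·R2.
R3 ← R3 / (102/19).
R1 ← R1 + 401/1064·R3.
R2 ← R2 + 825/1064·R3.
R4 ← R4 − 51/38·R3.
R5 ← R5 + 30017/1064·R3.
Swap R4 and R5.
R4 ← R4 / (120943/2856).
R1 ← R1 − 3067/2856·R4.
R2 ← R2 − 1289/952·R4.
R3 ← R3 − 217/102·R4.
Rank is 4 with 5 unknowns, leaving x_5 free.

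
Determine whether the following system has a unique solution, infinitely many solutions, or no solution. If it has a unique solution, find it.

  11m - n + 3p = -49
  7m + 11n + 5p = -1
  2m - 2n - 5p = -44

Row-reduce the augmented matrix:
R1 ← R1 / (11).
R2 ← R2 − 7·R1.
R3 ← R3 − 2·R1.
R2 ← R2 / (128/11).
R1 ← R1 + 1/11·R2.
R3 ← R3 + 20/11·R2.
R3 ← R3 / (-81/16).
R1 ← R1 − 19/64·R3.
R2 ← R2 − 17/64·R3.
Reading off the reduced rows gives m = -6, n = 1, p = 6.

m = -6, n = 1, p = 6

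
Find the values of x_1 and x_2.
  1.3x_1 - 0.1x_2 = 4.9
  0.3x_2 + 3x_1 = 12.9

x_1 = 4, x_2 = 3

Row-reduce the augmented matrix:
R1 ← R1 / (13/10).
R2 ← R2 − 3·R1.
R2 ← R2 / (69/130).
R1 ← R1 + 1/13·R2.
Reading off the reduced rows gives x_1 = 4, x_2 = 3.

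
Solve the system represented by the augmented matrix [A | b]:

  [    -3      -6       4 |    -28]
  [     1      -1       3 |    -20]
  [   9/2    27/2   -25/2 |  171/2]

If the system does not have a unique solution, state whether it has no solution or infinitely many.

Row-reduce:
R1 ← R1 / (-3).
R2 ← R2 − 1·R1.
R3 ← R3 − 9/2·R1.
R2 ← R2 / (-3).
R1 ← R1 − 2·R2.
R3 ← R3 − 9/2·R2.
Row 3 reduces to 0 = -1/2, a contradiction. The system is inconsistent.

no solution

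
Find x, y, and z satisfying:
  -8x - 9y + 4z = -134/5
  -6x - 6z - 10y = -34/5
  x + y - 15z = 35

x = 0, y = 2, z = -11/5

Row-reduce the augmented matrix:
R1 ← R1 / (-8).
R2 ← R2 + 6·R1.
R3 ← R3 − 1·R1.
R2 ← R2 / (-13/4).
R1 ← R1 − 9/8·R2.
R3 ← R3 + 1/8·R2.
R3 ← R3 / (-184/13).
R1 ← R1 + 47/13·R3.
R2 ← R2 − 36/13·R3.
Reading off the reduced rows gives x = 0, y = 2, z = -11/5.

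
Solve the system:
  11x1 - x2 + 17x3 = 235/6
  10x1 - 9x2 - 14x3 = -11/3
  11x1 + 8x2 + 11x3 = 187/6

Row-reduce the augmented matrix:
R1 ← R1 / (11).
R2 ← R2 − 10·R1.
R3 ← R3 − 11·R1.
R2 ← R2 / (-89/11).
R1 ← R1 + 1/11·R2.
R3 ← R3 − 9·R2.
R3 ← R3 / (-3450/89).
R1 ← R1 − 167/89·R3.
R2 ← R2 − 324/89·R3.
Reading off the reduced rows gives x1 = 3/2, x2 = 0, x3 = 4/3.

x1 = 3/2, x2 = 0, x3 = 4/3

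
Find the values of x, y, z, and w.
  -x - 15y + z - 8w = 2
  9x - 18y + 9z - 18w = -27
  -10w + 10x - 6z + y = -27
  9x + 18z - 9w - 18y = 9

x = 2, y = -3, z = -1, w = 5

Row-reduce the augmented matrix:
R1 ← R1 / (-1).
R2 ← R2 − 9·R1.
R3 ← R3 − 10·R1.
R4 ← R4 − 9·R1.
R2 ← R2 / (-153).
R1 ← R1 − 15·R2.
R3 ← R3 + 149·R2.
R4 ← R4 + 153·R2.
R3 ← R3 / (-230/17).
R1 ← R1 − 13/17·R3.
R2 ← R2 + 2/17·R3.
R4 ← R4 − 9·R3.
R4 ← R4 / (171/23).
R1 ← R1 + 22/23·R4.
R2 ← R2 − 14/23·R4.
R3 ← R3 − 4/23·R4.
Reading off the reduced rows gives x = 2, y = -3, z = -1, w = 5.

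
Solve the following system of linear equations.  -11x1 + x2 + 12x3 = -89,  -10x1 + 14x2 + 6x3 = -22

infinitely many solutions

Row-reduce:
R1 ← R1 / (-11).
R2 ← R2 + 10·R1.
R2 ← R2 / (144/11).
R1 ← R1 + 1/11·R2.
Rank is 2 with 3 unknowns, leaving x3 free.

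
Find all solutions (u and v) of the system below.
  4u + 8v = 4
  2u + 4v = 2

infinitely many solutions

Row-reduce:
R1 ← R1 / (4).
R2 ← R2 − 2·R1.
Rank is 1 with 2 unknowns, leaving v free.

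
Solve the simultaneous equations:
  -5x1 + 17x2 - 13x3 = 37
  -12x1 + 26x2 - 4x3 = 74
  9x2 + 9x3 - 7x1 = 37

infinitely many solutions

Row-reduce:
R1 ← R1 / (-5).
R2 ← R2 + 12·R1.
R3 ← R3 + 7·R1.
R2 ← R2 / (-74/5).
R1 ← R1 + 17/5·R2.
R3 ← R3 + 74/5·R2.
Rank is 2 with 3 unknowns, leaving x3 free.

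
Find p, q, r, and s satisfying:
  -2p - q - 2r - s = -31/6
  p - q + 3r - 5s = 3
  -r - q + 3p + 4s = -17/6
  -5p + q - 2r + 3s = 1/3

Row-reduce the augmented matrix:
R1 ← R1 / (-2).
R2 ← R2 − 1·R1.
R3 ← R3 − 3·R1.
R4 ← R4 + 5·R1.
R2 ← R2 / (-3/2).
R1 ← R1 − 1/2·R2.
R3 ← R3 + 5/2·R2.
R4 ← R4 − 7/2·R2.
R3 ← R3 / (-22/3).
R1 ← R1 − 5/3·R3.
R2 ← R2 + 4/3·R3.
R4 ← R4 − 23/3·R3.
R4 ← R4 / (107/22).
R1 ← R1 − 29/22·R4.
R2 ← R2 − 17/11·R4.
R3 ← R3 + 35/22·R4.
Reading off the reduced rows gives p = -1/2, q = 1, r = 7/3, s = 1/2.

p = -1/2, q = 1, r = 7/3, s = 1/2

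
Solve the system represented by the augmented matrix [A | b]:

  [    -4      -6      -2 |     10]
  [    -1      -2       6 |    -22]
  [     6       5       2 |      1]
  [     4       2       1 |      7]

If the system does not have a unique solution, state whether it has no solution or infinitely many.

no solution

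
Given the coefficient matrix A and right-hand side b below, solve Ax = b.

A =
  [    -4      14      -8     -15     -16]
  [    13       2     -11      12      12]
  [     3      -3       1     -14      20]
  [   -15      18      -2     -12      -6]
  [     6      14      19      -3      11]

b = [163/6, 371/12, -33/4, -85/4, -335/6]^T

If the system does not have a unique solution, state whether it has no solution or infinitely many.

x_1 = 7/4, x_2 = -2/3, x_3 = -5/2, x_4 = -1/2, x_5 = -1

Row-reduce the augmented matrix:
R1 ← R1 / (-4).
R2 ← R2 − 13·R1.
R3 ← R3 − 3·R1.
R4 ← R4 + 15·R1.
R5 ← R5 − 6·R1.
R2 ← R2 / (95/2).
R1 ← R1 + 7/2·R2.
R3 ← R3 − 15/2·R2.
R4 ← R4 + 69/2·R2.
R5 ← R5 − 35·R2.
R3 ← R3 / (16/19).
R1 ← R1 + 69/95·R3.
R2 ← R2 + 74/95·R3.
R4 ← R4 − 107/95·R3.
R5 ← R5 − 651/19·R3.
R4 ← R4 / (6971/160).
R1 ← R1 + 2517/160·R4.
R2 ← R2 + 1501/80·R4.
R3 ← R3 + 739/32·R4.
R5 ← R5 − 25371/32·R4.
R5 ← R5 / (-4681345/6971).
R1 ← R1 − 108010/6971·R5.
R2 ← R2 − 103852/6971·R5.
R3 ← R3 − 139938/6971·R5.
R4 ← R4 − 928/6971·R5.
Reading off the reduced rows gives x_1 = 7/4, x_2 = -2/3, x_3 = -5/2, x_4 = -1/2, x_5 = -1.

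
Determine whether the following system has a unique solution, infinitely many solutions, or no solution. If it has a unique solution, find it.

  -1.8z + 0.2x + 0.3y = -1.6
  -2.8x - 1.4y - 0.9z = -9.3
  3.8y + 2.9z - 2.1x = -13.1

x = 4, y = -2, z = 1

Row-reduce the augmented matrix:
R1 ← R1 / (1/5).
R2 ← R2 + 14/5·R1.
R3 ← R3 + 21/10·R1.
R2 ← R2 / (14/5).
R1 ← R1 − 3/2·R2.
R3 ← R3 − 139/20·R2.
R3 ← R3 / (27319/560).
R1 ← R1 − 279/56·R3.
R2 ← R2 + 261/28·R3.
Reading off the reduced rows gives x = 4, y = -2, z = 1.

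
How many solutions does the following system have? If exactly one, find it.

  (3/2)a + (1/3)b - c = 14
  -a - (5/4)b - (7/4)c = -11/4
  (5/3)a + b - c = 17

a = 6, b = 3, c = -4

Row-reduce the augmented matrix:
R1 ← R1 / (3/2).
R2 ← R2 + 1·R1.
R3 ← R3 − 5/3·R1.
R2 ← R2 / (-37/36).
R1 ← R1 − 2/9·R2.
R3 ← R3 − 17/27·R2.
R3 ← R3 / (-152/111).
R1 ← R1 + 44/37·R3.
R2 ← R2 − 87/37·R3.
Reading off the reduced rows gives a = 6, b = 3, c = -4.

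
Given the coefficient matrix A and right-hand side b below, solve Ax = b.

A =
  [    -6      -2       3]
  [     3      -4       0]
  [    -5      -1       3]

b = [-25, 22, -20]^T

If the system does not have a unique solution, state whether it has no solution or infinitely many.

x_1 = 6, x_2 = -1, x_3 = 3

Row-reduce the augmented matrix:
R1 ← R1 / (-6).
R2 ← R2 − 3·R1.
R3 ← R3 + 5·R1.
R2 ← R2 / (-5).
R1 ← R1 − 1/3·R2.
R3 ← R3 − 2/3·R2.
R3 ← R3 / (7/10).
R1 ← R1 + 2/5·R3.
R2 ← R2 + 3/10·R3.
Reading off the reduced rows gives x_1 = 6, x_2 = -1, x_3 = 3.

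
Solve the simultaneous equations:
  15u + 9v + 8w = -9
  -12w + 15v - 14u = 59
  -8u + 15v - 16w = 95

u = 2, v = 1, w = -6

Row-reduce the augmented matrix:
R1 ← R1 / (15).
R2 ← R2 + 14·R1.
R3 ← R3 + 8·R1.
R2 ← R2 / (117/5).
R1 ← R1 − 3/5·R2.
R3 ← R3 − 99/5·R2.
R3 ← R3 / (-308/39).
R1 ← R1 − 76/117·R3.
R2 ← R2 + 68/351·R3.
Reading off the reduced rows gives u = 2, v = 1, w = -6.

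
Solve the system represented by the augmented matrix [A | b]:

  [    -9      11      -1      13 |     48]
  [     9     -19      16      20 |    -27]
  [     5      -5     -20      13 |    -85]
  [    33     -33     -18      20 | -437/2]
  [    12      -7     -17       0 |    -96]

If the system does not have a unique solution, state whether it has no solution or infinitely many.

no solution

Row-reduce:
R1 ← R1 / (-9).
R2 ← R2 − 9·R1.
R3 ← R3 − 5·R1.
R4 ← R4 − 33·R1.
R5 ← R5 − 12·R1.
R2 ← R2 / (-8).
R1 ← R1 + 11/9·R2.
R3 ← R3 − 10/9·R2.
R4 ← R4 − 22/3·R2.
R5 ← R5 − 23/3·R2.
R3 ← R3 / (-665/36).
R1 ← R1 + 157/72·R3.
R2 ← R2 + 15/8·R3.
R4 ← R4 + 95/12·R3.
R5 ← R5 + 95/24·R3.
R4 ← R4 / (611/7).
R1 ← R1 + 659/70·R4.
R2 ← R2 + 93/14·R4.
R3 ← R3 + 47/35·R4.
R5 ← R5 − 611/14·R4.
Row 5 reduces to 0 = -1/4, a contradiction. The system is inconsistent.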